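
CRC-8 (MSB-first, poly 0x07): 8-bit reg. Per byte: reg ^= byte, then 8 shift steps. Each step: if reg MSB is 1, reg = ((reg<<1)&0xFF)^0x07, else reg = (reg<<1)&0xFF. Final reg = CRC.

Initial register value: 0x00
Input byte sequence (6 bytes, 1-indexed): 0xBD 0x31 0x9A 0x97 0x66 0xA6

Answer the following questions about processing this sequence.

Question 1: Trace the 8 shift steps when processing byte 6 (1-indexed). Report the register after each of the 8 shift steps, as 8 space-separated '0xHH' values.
Answer: 0x7D 0xFA 0xF3 0xE1 0xC5 0x8D 0x1D 0x3A

Derivation:
After byte 1 (0xBD): reg=0x3A
After byte 2 (0x31): reg=0x31
After byte 3 (0x9A): reg=0x58
After byte 4 (0x97): reg=0x63
After byte 5 (0x66): reg=0x1B
Register before byte 6: 0x1B
After XOR with byte 0xA6: 0xBD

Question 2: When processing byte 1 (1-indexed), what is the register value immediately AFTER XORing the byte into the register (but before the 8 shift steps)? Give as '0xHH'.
Answer: 0xBD

Derivation:
Register before byte 1: 0x00
Byte 1: 0xBD
0x00 XOR 0xBD = 0xBD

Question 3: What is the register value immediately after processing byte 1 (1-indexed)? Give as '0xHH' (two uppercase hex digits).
After byte 1 (0xBD): reg=0x3A

Answer: 0x3A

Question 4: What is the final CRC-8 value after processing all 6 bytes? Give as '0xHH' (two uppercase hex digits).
Answer: 0x3A

Derivation:
After byte 1 (0xBD): reg=0x3A
After byte 2 (0x31): reg=0x31
After byte 3 (0x9A): reg=0x58
After byte 4 (0x97): reg=0x63
After byte 5 (0x66): reg=0x1B
After byte 6 (0xA6): reg=0x3A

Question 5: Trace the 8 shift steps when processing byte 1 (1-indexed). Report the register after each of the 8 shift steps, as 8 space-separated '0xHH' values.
Answer: 0x7D 0xFA 0xF3 0xE1 0xC5 0x8D 0x1D 0x3A

Derivation:
Register before byte 1: 0x00
After XOR with byte 0xBD: 0xBD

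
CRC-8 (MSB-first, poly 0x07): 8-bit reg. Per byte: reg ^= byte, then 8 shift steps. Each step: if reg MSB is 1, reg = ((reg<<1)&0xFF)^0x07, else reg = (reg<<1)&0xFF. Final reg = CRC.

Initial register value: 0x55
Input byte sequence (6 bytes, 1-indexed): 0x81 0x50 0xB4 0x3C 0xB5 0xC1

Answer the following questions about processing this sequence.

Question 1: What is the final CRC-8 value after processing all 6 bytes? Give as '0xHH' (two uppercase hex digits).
After byte 1 (0x81): reg=0x22
After byte 2 (0x50): reg=0x59
After byte 3 (0xB4): reg=0x8D
After byte 4 (0x3C): reg=0x1E
After byte 5 (0xB5): reg=0x58
After byte 6 (0xC1): reg=0xC6

Answer: 0xC6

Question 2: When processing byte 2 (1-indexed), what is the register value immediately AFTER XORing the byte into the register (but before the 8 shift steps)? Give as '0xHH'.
Answer: 0x72

Derivation:
Register before byte 2: 0x22
Byte 2: 0x50
0x22 XOR 0x50 = 0x72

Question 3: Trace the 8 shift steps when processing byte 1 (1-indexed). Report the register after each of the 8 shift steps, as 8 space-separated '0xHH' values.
Register before byte 1: 0x55
After XOR with byte 0x81: 0xD4

Answer: 0xAF 0x59 0xB2 0x63 0xC6 0x8B 0x11 0x22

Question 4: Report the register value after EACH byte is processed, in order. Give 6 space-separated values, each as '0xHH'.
0x22 0x59 0x8D 0x1E 0x58 0xC6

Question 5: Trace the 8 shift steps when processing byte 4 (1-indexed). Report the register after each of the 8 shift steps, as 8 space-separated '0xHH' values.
Answer: 0x65 0xCA 0x93 0x21 0x42 0x84 0x0F 0x1E

Derivation:
After byte 1 (0x81): reg=0x22
After byte 2 (0x50): reg=0x59
After byte 3 (0xB4): reg=0x8D
Register before byte 4: 0x8D
After XOR with byte 0x3C: 0xB1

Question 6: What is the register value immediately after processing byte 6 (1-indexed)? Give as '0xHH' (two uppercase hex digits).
After byte 1 (0x81): reg=0x22
After byte 2 (0x50): reg=0x59
After byte 3 (0xB4): reg=0x8D
After byte 4 (0x3C): reg=0x1E
After byte 5 (0xB5): reg=0x58
After byte 6 (0xC1): reg=0xC6

Answer: 0xC6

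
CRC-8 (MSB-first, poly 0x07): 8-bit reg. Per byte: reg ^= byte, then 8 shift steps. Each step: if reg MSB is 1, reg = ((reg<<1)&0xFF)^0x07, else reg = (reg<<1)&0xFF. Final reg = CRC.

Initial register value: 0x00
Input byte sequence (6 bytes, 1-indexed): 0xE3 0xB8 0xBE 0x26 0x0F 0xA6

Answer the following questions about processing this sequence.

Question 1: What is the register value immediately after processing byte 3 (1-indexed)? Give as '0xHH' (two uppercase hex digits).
Answer: 0xA7

Derivation:
After byte 1 (0xE3): reg=0xA7
After byte 2 (0xB8): reg=0x5D
After byte 3 (0xBE): reg=0xA7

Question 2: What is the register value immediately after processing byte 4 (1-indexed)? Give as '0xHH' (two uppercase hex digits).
Answer: 0x8E

Derivation:
After byte 1 (0xE3): reg=0xA7
After byte 2 (0xB8): reg=0x5D
After byte 3 (0xBE): reg=0xA7
After byte 4 (0x26): reg=0x8E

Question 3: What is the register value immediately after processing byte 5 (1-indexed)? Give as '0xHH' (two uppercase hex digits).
Answer: 0x8E

Derivation:
After byte 1 (0xE3): reg=0xA7
After byte 2 (0xB8): reg=0x5D
After byte 3 (0xBE): reg=0xA7
After byte 4 (0x26): reg=0x8E
After byte 5 (0x0F): reg=0x8E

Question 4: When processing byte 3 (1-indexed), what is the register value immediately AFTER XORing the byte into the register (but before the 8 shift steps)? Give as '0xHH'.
Answer: 0xE3

Derivation:
Register before byte 3: 0x5D
Byte 3: 0xBE
0x5D XOR 0xBE = 0xE3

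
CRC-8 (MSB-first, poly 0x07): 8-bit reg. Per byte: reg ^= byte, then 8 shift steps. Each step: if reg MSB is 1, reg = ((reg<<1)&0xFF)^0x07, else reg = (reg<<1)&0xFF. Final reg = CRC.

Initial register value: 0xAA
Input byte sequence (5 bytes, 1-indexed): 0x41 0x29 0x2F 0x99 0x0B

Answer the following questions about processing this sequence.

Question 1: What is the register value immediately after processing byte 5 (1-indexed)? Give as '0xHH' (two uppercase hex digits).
After byte 1 (0x41): reg=0x9F
After byte 2 (0x29): reg=0x0B
After byte 3 (0x2F): reg=0xFC
After byte 4 (0x99): reg=0x3C
After byte 5 (0x0B): reg=0x85

Answer: 0x85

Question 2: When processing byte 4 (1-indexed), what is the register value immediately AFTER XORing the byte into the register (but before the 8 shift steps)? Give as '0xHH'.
Answer: 0x65

Derivation:
Register before byte 4: 0xFC
Byte 4: 0x99
0xFC XOR 0x99 = 0x65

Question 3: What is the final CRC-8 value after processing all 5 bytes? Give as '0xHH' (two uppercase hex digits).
Answer: 0x85

Derivation:
After byte 1 (0x41): reg=0x9F
After byte 2 (0x29): reg=0x0B
After byte 3 (0x2F): reg=0xFC
After byte 4 (0x99): reg=0x3C
After byte 5 (0x0B): reg=0x85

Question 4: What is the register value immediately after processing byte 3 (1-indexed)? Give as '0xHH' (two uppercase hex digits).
Answer: 0xFC

Derivation:
After byte 1 (0x41): reg=0x9F
After byte 2 (0x29): reg=0x0B
After byte 3 (0x2F): reg=0xFC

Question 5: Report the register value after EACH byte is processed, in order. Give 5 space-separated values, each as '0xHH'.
0x9F 0x0B 0xFC 0x3C 0x85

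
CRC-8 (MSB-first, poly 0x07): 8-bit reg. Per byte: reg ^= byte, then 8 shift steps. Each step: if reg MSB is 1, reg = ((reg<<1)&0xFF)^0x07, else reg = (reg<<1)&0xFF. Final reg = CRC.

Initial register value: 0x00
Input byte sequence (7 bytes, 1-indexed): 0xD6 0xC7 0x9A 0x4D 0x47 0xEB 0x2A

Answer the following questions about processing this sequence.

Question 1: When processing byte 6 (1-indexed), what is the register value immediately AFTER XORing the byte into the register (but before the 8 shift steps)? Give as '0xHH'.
Answer: 0x4B

Derivation:
Register before byte 6: 0xA0
Byte 6: 0xEB
0xA0 XOR 0xEB = 0x4B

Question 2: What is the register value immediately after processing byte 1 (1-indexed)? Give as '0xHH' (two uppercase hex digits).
Answer: 0x2C

Derivation:
After byte 1 (0xD6): reg=0x2C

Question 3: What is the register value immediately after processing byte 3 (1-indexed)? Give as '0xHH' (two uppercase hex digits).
Answer: 0x1B

Derivation:
After byte 1 (0xD6): reg=0x2C
After byte 2 (0xC7): reg=0x9F
After byte 3 (0x9A): reg=0x1B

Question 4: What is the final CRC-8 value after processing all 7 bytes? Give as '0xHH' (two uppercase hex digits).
Answer: 0x1A

Derivation:
After byte 1 (0xD6): reg=0x2C
After byte 2 (0xC7): reg=0x9F
After byte 3 (0x9A): reg=0x1B
After byte 4 (0x4D): reg=0xA5
After byte 5 (0x47): reg=0xA0
After byte 6 (0xEB): reg=0xF6
After byte 7 (0x2A): reg=0x1A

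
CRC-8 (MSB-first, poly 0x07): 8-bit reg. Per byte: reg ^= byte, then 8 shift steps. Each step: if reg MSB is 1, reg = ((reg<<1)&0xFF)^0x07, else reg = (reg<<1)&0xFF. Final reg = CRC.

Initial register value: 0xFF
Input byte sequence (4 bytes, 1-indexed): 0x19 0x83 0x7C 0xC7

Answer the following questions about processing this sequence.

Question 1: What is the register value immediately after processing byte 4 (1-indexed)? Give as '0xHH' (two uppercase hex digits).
After byte 1 (0x19): reg=0xBC
After byte 2 (0x83): reg=0xBD
After byte 3 (0x7C): reg=0x49
After byte 4 (0xC7): reg=0xA3

Answer: 0xA3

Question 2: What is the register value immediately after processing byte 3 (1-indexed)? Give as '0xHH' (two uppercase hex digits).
Answer: 0x49

Derivation:
After byte 1 (0x19): reg=0xBC
After byte 2 (0x83): reg=0xBD
After byte 3 (0x7C): reg=0x49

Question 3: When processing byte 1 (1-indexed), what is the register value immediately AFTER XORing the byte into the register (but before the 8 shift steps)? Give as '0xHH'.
Register before byte 1: 0xFF
Byte 1: 0x19
0xFF XOR 0x19 = 0xE6

Answer: 0xE6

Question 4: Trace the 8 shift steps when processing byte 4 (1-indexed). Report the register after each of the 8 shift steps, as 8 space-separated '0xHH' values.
Answer: 0x1B 0x36 0x6C 0xD8 0xB7 0x69 0xD2 0xA3

Derivation:
After byte 1 (0x19): reg=0xBC
After byte 2 (0x83): reg=0xBD
After byte 3 (0x7C): reg=0x49
Register before byte 4: 0x49
After XOR with byte 0xC7: 0x8E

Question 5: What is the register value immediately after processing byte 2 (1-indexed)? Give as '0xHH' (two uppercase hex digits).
After byte 1 (0x19): reg=0xBC
After byte 2 (0x83): reg=0xBD

Answer: 0xBD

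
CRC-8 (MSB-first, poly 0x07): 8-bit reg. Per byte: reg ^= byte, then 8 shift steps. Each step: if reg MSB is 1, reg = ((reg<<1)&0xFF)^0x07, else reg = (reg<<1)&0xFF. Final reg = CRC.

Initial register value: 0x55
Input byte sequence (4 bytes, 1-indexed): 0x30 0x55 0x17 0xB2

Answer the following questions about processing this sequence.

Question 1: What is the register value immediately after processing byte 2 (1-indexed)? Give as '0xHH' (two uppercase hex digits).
Answer: 0x18

Derivation:
After byte 1 (0x30): reg=0x3C
After byte 2 (0x55): reg=0x18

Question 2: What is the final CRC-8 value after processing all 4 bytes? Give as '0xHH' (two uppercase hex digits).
After byte 1 (0x30): reg=0x3C
After byte 2 (0x55): reg=0x18
After byte 3 (0x17): reg=0x2D
After byte 4 (0xB2): reg=0xD4

Answer: 0xD4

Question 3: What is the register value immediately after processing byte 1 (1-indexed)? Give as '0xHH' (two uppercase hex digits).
Answer: 0x3C

Derivation:
After byte 1 (0x30): reg=0x3C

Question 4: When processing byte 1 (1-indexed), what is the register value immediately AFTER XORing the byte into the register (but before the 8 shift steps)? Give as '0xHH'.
Answer: 0x65

Derivation:
Register before byte 1: 0x55
Byte 1: 0x30
0x55 XOR 0x30 = 0x65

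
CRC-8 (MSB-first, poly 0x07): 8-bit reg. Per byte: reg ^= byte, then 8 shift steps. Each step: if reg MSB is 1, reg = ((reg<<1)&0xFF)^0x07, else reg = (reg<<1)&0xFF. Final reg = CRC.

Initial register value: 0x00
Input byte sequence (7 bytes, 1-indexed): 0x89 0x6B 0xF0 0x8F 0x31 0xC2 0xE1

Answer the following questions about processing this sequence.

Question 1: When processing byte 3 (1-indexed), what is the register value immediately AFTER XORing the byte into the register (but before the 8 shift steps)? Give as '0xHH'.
Register before byte 3: 0x1D
Byte 3: 0xF0
0x1D XOR 0xF0 = 0xED

Answer: 0xED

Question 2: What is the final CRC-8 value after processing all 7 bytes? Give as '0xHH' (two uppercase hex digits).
Answer: 0xC8

Derivation:
After byte 1 (0x89): reg=0xB6
After byte 2 (0x6B): reg=0x1D
After byte 3 (0xF0): reg=0x8D
After byte 4 (0x8F): reg=0x0E
After byte 5 (0x31): reg=0xBD
After byte 6 (0xC2): reg=0x7A
After byte 7 (0xE1): reg=0xC8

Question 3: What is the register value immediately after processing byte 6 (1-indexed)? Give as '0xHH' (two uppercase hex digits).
Answer: 0x7A

Derivation:
After byte 1 (0x89): reg=0xB6
After byte 2 (0x6B): reg=0x1D
After byte 3 (0xF0): reg=0x8D
After byte 4 (0x8F): reg=0x0E
After byte 5 (0x31): reg=0xBD
After byte 6 (0xC2): reg=0x7A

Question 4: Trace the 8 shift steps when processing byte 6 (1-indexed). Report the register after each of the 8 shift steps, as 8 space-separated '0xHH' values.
After byte 1 (0x89): reg=0xB6
After byte 2 (0x6B): reg=0x1D
After byte 3 (0xF0): reg=0x8D
After byte 4 (0x8F): reg=0x0E
After byte 5 (0x31): reg=0xBD
Register before byte 6: 0xBD
After XOR with byte 0xC2: 0x7F

Answer: 0xFE 0xFB 0xF1 0xE5 0xCD 0x9D 0x3D 0x7A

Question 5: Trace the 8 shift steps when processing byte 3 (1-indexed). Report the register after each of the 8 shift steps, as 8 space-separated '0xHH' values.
Answer: 0xDD 0xBD 0x7D 0xFA 0xF3 0xE1 0xC5 0x8D

Derivation:
After byte 1 (0x89): reg=0xB6
After byte 2 (0x6B): reg=0x1D
Register before byte 3: 0x1D
After XOR with byte 0xF0: 0xED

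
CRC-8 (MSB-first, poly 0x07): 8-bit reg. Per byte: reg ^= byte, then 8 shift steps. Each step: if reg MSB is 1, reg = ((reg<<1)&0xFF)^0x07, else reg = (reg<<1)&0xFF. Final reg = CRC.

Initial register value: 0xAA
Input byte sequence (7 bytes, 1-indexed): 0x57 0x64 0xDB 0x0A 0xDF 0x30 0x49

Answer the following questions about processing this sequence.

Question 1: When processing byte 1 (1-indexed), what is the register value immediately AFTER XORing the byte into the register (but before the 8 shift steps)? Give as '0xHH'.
Register before byte 1: 0xAA
Byte 1: 0x57
0xAA XOR 0x57 = 0xFD

Answer: 0xFD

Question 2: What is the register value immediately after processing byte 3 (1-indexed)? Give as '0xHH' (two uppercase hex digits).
Answer: 0x53

Derivation:
After byte 1 (0x57): reg=0xFD
After byte 2 (0x64): reg=0xC6
After byte 3 (0xDB): reg=0x53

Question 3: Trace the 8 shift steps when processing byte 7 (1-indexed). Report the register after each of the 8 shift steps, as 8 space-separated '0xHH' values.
Answer: 0x7B 0xF6 0xEB 0xD1 0xA5 0x4D 0x9A 0x33

Derivation:
After byte 1 (0x57): reg=0xFD
After byte 2 (0x64): reg=0xC6
After byte 3 (0xDB): reg=0x53
After byte 4 (0x0A): reg=0x88
After byte 5 (0xDF): reg=0xA2
After byte 6 (0x30): reg=0xF7
Register before byte 7: 0xF7
After XOR with byte 0x49: 0xBE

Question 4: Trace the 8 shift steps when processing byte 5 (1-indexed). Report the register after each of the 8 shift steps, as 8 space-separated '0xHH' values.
After byte 1 (0x57): reg=0xFD
After byte 2 (0x64): reg=0xC6
After byte 3 (0xDB): reg=0x53
After byte 4 (0x0A): reg=0x88
Register before byte 5: 0x88
After XOR with byte 0xDF: 0x57

Answer: 0xAE 0x5B 0xB6 0x6B 0xD6 0xAB 0x51 0xA2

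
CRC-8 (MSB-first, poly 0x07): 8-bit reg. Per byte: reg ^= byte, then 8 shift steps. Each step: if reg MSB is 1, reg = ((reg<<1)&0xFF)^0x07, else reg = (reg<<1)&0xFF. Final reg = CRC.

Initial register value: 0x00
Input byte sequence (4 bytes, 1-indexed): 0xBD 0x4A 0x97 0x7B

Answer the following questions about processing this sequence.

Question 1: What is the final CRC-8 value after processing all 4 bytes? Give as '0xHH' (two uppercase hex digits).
Answer: 0x8B

Derivation:
After byte 1 (0xBD): reg=0x3A
After byte 2 (0x4A): reg=0x57
After byte 3 (0x97): reg=0x4E
After byte 4 (0x7B): reg=0x8B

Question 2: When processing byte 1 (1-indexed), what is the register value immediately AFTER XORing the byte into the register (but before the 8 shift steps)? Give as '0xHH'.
Answer: 0xBD

Derivation:
Register before byte 1: 0x00
Byte 1: 0xBD
0x00 XOR 0xBD = 0xBD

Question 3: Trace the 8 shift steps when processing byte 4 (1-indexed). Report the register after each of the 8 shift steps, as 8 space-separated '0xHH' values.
After byte 1 (0xBD): reg=0x3A
After byte 2 (0x4A): reg=0x57
After byte 3 (0x97): reg=0x4E
Register before byte 4: 0x4E
After XOR with byte 0x7B: 0x35

Answer: 0x6A 0xD4 0xAF 0x59 0xB2 0x63 0xC6 0x8B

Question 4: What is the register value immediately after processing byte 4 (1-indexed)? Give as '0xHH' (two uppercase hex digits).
Answer: 0x8B

Derivation:
After byte 1 (0xBD): reg=0x3A
After byte 2 (0x4A): reg=0x57
After byte 3 (0x97): reg=0x4E
After byte 4 (0x7B): reg=0x8B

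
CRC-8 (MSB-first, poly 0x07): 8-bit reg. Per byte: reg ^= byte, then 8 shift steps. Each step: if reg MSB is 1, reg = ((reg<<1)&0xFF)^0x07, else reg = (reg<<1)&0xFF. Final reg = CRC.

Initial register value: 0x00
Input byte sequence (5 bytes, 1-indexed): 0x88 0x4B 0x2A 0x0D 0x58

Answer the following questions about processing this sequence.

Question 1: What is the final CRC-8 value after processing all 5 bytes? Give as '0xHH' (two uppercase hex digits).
Answer: 0x3D

Derivation:
After byte 1 (0x88): reg=0xB1
After byte 2 (0x4B): reg=0xE8
After byte 3 (0x2A): reg=0x40
After byte 4 (0x0D): reg=0xE4
After byte 5 (0x58): reg=0x3D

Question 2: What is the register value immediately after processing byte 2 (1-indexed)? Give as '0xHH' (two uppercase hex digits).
After byte 1 (0x88): reg=0xB1
After byte 2 (0x4B): reg=0xE8

Answer: 0xE8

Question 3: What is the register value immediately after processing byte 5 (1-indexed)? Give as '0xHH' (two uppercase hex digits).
After byte 1 (0x88): reg=0xB1
After byte 2 (0x4B): reg=0xE8
After byte 3 (0x2A): reg=0x40
After byte 4 (0x0D): reg=0xE4
After byte 5 (0x58): reg=0x3D

Answer: 0x3D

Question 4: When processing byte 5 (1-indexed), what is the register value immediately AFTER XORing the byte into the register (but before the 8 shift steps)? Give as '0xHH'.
Register before byte 5: 0xE4
Byte 5: 0x58
0xE4 XOR 0x58 = 0xBC

Answer: 0xBC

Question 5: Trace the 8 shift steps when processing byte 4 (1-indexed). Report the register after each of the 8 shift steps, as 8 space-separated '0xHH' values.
Answer: 0x9A 0x33 0x66 0xCC 0x9F 0x39 0x72 0xE4

Derivation:
After byte 1 (0x88): reg=0xB1
After byte 2 (0x4B): reg=0xE8
After byte 3 (0x2A): reg=0x40
Register before byte 4: 0x40
After XOR with byte 0x0D: 0x4D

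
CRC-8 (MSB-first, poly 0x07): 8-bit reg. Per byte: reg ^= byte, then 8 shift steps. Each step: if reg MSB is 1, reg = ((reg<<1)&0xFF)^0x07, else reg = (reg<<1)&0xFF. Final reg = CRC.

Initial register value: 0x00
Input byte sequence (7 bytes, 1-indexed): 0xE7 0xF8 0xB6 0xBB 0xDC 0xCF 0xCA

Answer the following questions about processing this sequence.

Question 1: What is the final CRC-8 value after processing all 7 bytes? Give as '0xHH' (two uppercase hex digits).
After byte 1 (0xE7): reg=0xBB
After byte 2 (0xF8): reg=0xCE
After byte 3 (0xB6): reg=0x6F
After byte 4 (0xBB): reg=0x22
After byte 5 (0xDC): reg=0xF4
After byte 6 (0xCF): reg=0xA1
After byte 7 (0xCA): reg=0x16

Answer: 0x16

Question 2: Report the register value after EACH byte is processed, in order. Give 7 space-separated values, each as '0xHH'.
0xBB 0xCE 0x6F 0x22 0xF4 0xA1 0x16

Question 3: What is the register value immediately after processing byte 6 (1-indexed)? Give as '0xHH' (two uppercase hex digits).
Answer: 0xA1

Derivation:
After byte 1 (0xE7): reg=0xBB
After byte 2 (0xF8): reg=0xCE
After byte 3 (0xB6): reg=0x6F
After byte 4 (0xBB): reg=0x22
After byte 5 (0xDC): reg=0xF4
After byte 6 (0xCF): reg=0xA1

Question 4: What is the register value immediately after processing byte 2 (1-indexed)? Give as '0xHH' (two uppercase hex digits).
After byte 1 (0xE7): reg=0xBB
After byte 2 (0xF8): reg=0xCE

Answer: 0xCE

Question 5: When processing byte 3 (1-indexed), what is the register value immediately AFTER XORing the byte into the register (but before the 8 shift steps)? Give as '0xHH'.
Answer: 0x78

Derivation:
Register before byte 3: 0xCE
Byte 3: 0xB6
0xCE XOR 0xB6 = 0x78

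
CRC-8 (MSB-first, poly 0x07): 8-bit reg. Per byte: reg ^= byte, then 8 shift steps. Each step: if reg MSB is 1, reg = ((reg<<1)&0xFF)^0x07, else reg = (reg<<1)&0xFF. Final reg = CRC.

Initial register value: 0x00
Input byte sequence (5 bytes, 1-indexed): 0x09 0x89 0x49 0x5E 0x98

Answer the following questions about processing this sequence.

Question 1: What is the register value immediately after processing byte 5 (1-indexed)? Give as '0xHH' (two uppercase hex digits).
After byte 1 (0x09): reg=0x3F
After byte 2 (0x89): reg=0x0B
After byte 3 (0x49): reg=0xC9
After byte 4 (0x5E): reg=0xEC
After byte 5 (0x98): reg=0x4B

Answer: 0x4B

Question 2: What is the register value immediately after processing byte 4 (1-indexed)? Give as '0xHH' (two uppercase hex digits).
Answer: 0xEC

Derivation:
After byte 1 (0x09): reg=0x3F
After byte 2 (0x89): reg=0x0B
After byte 3 (0x49): reg=0xC9
After byte 4 (0x5E): reg=0xEC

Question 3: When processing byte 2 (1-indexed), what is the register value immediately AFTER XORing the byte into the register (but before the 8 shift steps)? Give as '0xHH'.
Register before byte 2: 0x3F
Byte 2: 0x89
0x3F XOR 0x89 = 0xB6

Answer: 0xB6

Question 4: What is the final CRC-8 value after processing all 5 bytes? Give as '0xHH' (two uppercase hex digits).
After byte 1 (0x09): reg=0x3F
After byte 2 (0x89): reg=0x0B
After byte 3 (0x49): reg=0xC9
After byte 4 (0x5E): reg=0xEC
After byte 5 (0x98): reg=0x4B

Answer: 0x4B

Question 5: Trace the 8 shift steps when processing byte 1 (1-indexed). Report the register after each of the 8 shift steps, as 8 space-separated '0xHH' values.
Register before byte 1: 0x00
After XOR with byte 0x09: 0x09

Answer: 0x12 0x24 0x48 0x90 0x27 0x4E 0x9C 0x3F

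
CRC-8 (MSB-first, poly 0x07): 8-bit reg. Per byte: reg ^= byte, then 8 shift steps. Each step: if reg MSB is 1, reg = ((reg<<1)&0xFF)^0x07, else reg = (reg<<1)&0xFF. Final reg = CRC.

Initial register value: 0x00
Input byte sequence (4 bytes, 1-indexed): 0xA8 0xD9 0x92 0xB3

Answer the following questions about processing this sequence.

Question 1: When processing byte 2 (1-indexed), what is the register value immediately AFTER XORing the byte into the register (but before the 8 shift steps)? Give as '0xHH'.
Answer: 0x88

Derivation:
Register before byte 2: 0x51
Byte 2: 0xD9
0x51 XOR 0xD9 = 0x88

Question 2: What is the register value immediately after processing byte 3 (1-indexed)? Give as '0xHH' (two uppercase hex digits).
After byte 1 (0xA8): reg=0x51
After byte 2 (0xD9): reg=0xB1
After byte 3 (0x92): reg=0xE9

Answer: 0xE9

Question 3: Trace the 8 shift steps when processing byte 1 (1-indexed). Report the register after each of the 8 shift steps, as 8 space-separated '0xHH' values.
Answer: 0x57 0xAE 0x5B 0xB6 0x6B 0xD6 0xAB 0x51

Derivation:
Register before byte 1: 0x00
After XOR with byte 0xA8: 0xA8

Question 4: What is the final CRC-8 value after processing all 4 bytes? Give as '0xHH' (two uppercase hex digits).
Answer: 0x81

Derivation:
After byte 1 (0xA8): reg=0x51
After byte 2 (0xD9): reg=0xB1
After byte 3 (0x92): reg=0xE9
After byte 4 (0xB3): reg=0x81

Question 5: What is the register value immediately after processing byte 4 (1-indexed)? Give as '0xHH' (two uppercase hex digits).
After byte 1 (0xA8): reg=0x51
After byte 2 (0xD9): reg=0xB1
After byte 3 (0x92): reg=0xE9
After byte 4 (0xB3): reg=0x81

Answer: 0x81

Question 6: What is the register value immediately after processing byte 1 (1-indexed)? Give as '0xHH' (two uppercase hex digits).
Answer: 0x51

Derivation:
After byte 1 (0xA8): reg=0x51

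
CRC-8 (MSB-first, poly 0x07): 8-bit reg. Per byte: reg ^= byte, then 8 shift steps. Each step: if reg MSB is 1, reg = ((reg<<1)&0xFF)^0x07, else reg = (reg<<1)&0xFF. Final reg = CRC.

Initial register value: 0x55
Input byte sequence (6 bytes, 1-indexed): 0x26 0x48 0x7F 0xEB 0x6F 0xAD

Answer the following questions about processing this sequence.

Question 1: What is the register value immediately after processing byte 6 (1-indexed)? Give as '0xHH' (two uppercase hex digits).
Answer: 0xC7

Derivation:
After byte 1 (0x26): reg=0x5E
After byte 2 (0x48): reg=0x62
After byte 3 (0x7F): reg=0x53
After byte 4 (0xEB): reg=0x21
After byte 5 (0x6F): reg=0xED
After byte 6 (0xAD): reg=0xC7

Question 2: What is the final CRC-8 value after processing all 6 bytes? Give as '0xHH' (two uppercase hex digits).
Answer: 0xC7

Derivation:
After byte 1 (0x26): reg=0x5E
After byte 2 (0x48): reg=0x62
After byte 3 (0x7F): reg=0x53
After byte 4 (0xEB): reg=0x21
After byte 5 (0x6F): reg=0xED
After byte 6 (0xAD): reg=0xC7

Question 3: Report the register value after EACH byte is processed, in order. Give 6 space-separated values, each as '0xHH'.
0x5E 0x62 0x53 0x21 0xED 0xC7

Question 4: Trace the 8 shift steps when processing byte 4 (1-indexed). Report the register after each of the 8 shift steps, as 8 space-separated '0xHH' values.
Answer: 0x77 0xEE 0xDB 0xB1 0x65 0xCA 0x93 0x21

Derivation:
After byte 1 (0x26): reg=0x5E
After byte 2 (0x48): reg=0x62
After byte 3 (0x7F): reg=0x53
Register before byte 4: 0x53
After XOR with byte 0xEB: 0xB8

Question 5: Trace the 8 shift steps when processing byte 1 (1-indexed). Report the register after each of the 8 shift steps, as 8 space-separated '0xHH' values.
Answer: 0xE6 0xCB 0x91 0x25 0x4A 0x94 0x2F 0x5E

Derivation:
Register before byte 1: 0x55
After XOR with byte 0x26: 0x73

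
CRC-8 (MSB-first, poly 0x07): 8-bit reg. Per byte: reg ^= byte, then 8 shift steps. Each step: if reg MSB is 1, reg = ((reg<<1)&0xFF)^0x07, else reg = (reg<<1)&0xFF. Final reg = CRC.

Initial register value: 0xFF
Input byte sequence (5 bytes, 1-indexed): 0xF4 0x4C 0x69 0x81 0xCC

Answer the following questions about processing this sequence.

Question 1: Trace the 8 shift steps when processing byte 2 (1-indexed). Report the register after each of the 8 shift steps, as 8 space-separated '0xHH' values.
Answer: 0xFA 0xF3 0xE1 0xC5 0x8D 0x1D 0x3A 0x74

Derivation:
After byte 1 (0xF4): reg=0x31
Register before byte 2: 0x31
After XOR with byte 0x4C: 0x7D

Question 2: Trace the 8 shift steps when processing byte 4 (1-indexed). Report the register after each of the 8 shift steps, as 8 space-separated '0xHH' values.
Answer: 0xA3 0x41 0x82 0x03 0x06 0x0C 0x18 0x30

Derivation:
After byte 1 (0xF4): reg=0x31
After byte 2 (0x4C): reg=0x74
After byte 3 (0x69): reg=0x53
Register before byte 4: 0x53
After XOR with byte 0x81: 0xD2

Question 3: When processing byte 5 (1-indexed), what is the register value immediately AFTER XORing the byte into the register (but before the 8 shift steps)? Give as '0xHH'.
Answer: 0xFC

Derivation:
Register before byte 5: 0x30
Byte 5: 0xCC
0x30 XOR 0xCC = 0xFC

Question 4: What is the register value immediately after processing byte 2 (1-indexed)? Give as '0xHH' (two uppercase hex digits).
Answer: 0x74

Derivation:
After byte 1 (0xF4): reg=0x31
After byte 2 (0x4C): reg=0x74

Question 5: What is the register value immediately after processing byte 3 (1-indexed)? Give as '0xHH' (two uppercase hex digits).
After byte 1 (0xF4): reg=0x31
After byte 2 (0x4C): reg=0x74
After byte 3 (0x69): reg=0x53

Answer: 0x53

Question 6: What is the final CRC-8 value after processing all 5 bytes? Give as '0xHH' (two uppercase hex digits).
After byte 1 (0xF4): reg=0x31
After byte 2 (0x4C): reg=0x74
After byte 3 (0x69): reg=0x53
After byte 4 (0x81): reg=0x30
After byte 5 (0xCC): reg=0xFA

Answer: 0xFA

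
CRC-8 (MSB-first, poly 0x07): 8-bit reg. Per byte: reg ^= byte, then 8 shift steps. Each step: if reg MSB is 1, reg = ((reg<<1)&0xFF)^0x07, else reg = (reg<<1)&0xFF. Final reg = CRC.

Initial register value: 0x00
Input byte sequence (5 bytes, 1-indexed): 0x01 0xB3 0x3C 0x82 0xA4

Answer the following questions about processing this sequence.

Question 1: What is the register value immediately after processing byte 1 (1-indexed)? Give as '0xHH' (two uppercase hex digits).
After byte 1 (0x01): reg=0x07

Answer: 0x07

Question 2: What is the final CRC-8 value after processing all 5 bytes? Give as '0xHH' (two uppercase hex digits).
Answer: 0x32

Derivation:
After byte 1 (0x01): reg=0x07
After byte 2 (0xB3): reg=0x05
After byte 3 (0x3C): reg=0xAF
After byte 4 (0x82): reg=0xC3
After byte 5 (0xA4): reg=0x32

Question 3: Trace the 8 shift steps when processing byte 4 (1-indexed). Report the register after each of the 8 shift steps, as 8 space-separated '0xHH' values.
Answer: 0x5A 0xB4 0x6F 0xDE 0xBB 0x71 0xE2 0xC3

Derivation:
After byte 1 (0x01): reg=0x07
After byte 2 (0xB3): reg=0x05
After byte 3 (0x3C): reg=0xAF
Register before byte 4: 0xAF
After XOR with byte 0x82: 0x2D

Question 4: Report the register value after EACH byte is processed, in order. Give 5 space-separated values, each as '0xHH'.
0x07 0x05 0xAF 0xC3 0x32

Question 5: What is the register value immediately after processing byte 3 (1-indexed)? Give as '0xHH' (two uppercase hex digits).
After byte 1 (0x01): reg=0x07
After byte 2 (0xB3): reg=0x05
After byte 3 (0x3C): reg=0xAF

Answer: 0xAF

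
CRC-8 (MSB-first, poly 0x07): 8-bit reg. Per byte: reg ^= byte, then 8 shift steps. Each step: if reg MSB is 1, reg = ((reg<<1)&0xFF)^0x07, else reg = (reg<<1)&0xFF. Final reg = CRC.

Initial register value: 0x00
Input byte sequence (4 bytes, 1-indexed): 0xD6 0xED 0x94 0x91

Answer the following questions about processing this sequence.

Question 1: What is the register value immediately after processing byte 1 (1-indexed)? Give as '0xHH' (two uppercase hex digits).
Answer: 0x2C

Derivation:
After byte 1 (0xD6): reg=0x2C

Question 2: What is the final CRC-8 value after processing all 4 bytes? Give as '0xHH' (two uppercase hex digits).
After byte 1 (0xD6): reg=0x2C
After byte 2 (0xED): reg=0x49
After byte 3 (0x94): reg=0x1D
After byte 4 (0x91): reg=0xAD

Answer: 0xAD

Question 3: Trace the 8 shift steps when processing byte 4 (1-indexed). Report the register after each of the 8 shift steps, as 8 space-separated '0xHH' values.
After byte 1 (0xD6): reg=0x2C
After byte 2 (0xED): reg=0x49
After byte 3 (0x94): reg=0x1D
Register before byte 4: 0x1D
After XOR with byte 0x91: 0x8C

Answer: 0x1F 0x3E 0x7C 0xF8 0xF7 0xE9 0xD5 0xAD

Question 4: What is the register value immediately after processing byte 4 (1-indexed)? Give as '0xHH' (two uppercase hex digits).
After byte 1 (0xD6): reg=0x2C
After byte 2 (0xED): reg=0x49
After byte 3 (0x94): reg=0x1D
After byte 4 (0x91): reg=0xAD

Answer: 0xAD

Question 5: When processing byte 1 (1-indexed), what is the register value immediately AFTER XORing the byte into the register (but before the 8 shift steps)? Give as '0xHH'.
Register before byte 1: 0x00
Byte 1: 0xD6
0x00 XOR 0xD6 = 0xD6

Answer: 0xD6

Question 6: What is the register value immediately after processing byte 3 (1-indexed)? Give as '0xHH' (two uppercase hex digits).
Answer: 0x1D

Derivation:
After byte 1 (0xD6): reg=0x2C
After byte 2 (0xED): reg=0x49
After byte 3 (0x94): reg=0x1D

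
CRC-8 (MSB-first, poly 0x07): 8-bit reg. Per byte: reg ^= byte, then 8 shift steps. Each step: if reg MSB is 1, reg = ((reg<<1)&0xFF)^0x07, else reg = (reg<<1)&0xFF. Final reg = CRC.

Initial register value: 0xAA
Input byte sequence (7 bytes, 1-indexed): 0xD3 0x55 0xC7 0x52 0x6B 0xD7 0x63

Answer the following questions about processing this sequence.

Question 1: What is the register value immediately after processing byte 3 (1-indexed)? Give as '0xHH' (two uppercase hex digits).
Answer: 0x4B

Derivation:
After byte 1 (0xD3): reg=0x68
After byte 2 (0x55): reg=0xB3
After byte 3 (0xC7): reg=0x4B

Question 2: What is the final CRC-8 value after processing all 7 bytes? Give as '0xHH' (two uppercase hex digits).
Answer: 0x17

Derivation:
After byte 1 (0xD3): reg=0x68
After byte 2 (0x55): reg=0xB3
After byte 3 (0xC7): reg=0x4B
After byte 4 (0x52): reg=0x4F
After byte 5 (0x6B): reg=0xFC
After byte 6 (0xD7): reg=0xD1
After byte 7 (0x63): reg=0x17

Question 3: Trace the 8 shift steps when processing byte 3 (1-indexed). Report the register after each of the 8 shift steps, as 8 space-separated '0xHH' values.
After byte 1 (0xD3): reg=0x68
After byte 2 (0x55): reg=0xB3
Register before byte 3: 0xB3
After XOR with byte 0xC7: 0x74

Answer: 0xE8 0xD7 0xA9 0x55 0xAA 0x53 0xA6 0x4B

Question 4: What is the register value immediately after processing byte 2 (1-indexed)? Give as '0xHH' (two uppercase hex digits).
After byte 1 (0xD3): reg=0x68
After byte 2 (0x55): reg=0xB3

Answer: 0xB3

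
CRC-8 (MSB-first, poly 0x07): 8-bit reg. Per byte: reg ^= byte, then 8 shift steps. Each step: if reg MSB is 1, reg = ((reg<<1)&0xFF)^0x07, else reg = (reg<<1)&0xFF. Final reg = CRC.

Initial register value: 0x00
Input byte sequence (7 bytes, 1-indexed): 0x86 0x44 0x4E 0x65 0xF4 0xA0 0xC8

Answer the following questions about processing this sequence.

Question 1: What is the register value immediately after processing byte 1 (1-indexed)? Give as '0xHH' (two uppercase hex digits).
Answer: 0x9B

Derivation:
After byte 1 (0x86): reg=0x9B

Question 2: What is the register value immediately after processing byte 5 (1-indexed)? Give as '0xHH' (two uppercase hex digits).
After byte 1 (0x86): reg=0x9B
After byte 2 (0x44): reg=0x13
After byte 3 (0x4E): reg=0x94
After byte 4 (0x65): reg=0xD9
After byte 5 (0xF4): reg=0xC3

Answer: 0xC3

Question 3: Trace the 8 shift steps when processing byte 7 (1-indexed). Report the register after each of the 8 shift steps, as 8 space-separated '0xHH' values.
Answer: 0xCB 0x91 0x25 0x4A 0x94 0x2F 0x5E 0xBC

Derivation:
After byte 1 (0x86): reg=0x9B
After byte 2 (0x44): reg=0x13
After byte 3 (0x4E): reg=0x94
After byte 4 (0x65): reg=0xD9
After byte 5 (0xF4): reg=0xC3
After byte 6 (0xA0): reg=0x2E
Register before byte 7: 0x2E
After XOR with byte 0xC8: 0xE6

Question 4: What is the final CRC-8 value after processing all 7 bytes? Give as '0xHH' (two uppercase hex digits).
Answer: 0xBC

Derivation:
After byte 1 (0x86): reg=0x9B
After byte 2 (0x44): reg=0x13
After byte 3 (0x4E): reg=0x94
After byte 4 (0x65): reg=0xD9
After byte 5 (0xF4): reg=0xC3
After byte 6 (0xA0): reg=0x2E
After byte 7 (0xC8): reg=0xBC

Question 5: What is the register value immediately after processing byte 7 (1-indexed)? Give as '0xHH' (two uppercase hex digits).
After byte 1 (0x86): reg=0x9B
After byte 2 (0x44): reg=0x13
After byte 3 (0x4E): reg=0x94
After byte 4 (0x65): reg=0xD9
After byte 5 (0xF4): reg=0xC3
After byte 6 (0xA0): reg=0x2E
After byte 7 (0xC8): reg=0xBC

Answer: 0xBC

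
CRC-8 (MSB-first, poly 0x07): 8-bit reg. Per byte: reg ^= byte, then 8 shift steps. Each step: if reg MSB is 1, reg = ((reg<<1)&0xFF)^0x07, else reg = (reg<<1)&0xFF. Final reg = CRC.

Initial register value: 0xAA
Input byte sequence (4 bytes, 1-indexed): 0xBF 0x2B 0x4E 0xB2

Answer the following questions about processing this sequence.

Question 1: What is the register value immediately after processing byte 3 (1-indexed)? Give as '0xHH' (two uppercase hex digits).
Answer: 0xB6

Derivation:
After byte 1 (0xBF): reg=0x6B
After byte 2 (0x2B): reg=0xC7
After byte 3 (0x4E): reg=0xB6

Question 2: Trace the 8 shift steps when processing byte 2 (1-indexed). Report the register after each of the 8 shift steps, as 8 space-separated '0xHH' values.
After byte 1 (0xBF): reg=0x6B
Register before byte 2: 0x6B
After XOR with byte 0x2B: 0x40

Answer: 0x80 0x07 0x0E 0x1C 0x38 0x70 0xE0 0xC7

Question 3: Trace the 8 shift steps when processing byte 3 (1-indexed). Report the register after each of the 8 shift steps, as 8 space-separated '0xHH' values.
Answer: 0x15 0x2A 0x54 0xA8 0x57 0xAE 0x5B 0xB6

Derivation:
After byte 1 (0xBF): reg=0x6B
After byte 2 (0x2B): reg=0xC7
Register before byte 3: 0xC7
After XOR with byte 0x4E: 0x89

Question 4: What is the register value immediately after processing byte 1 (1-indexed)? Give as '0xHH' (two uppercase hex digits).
After byte 1 (0xBF): reg=0x6B

Answer: 0x6B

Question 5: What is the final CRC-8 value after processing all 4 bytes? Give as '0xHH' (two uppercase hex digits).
After byte 1 (0xBF): reg=0x6B
After byte 2 (0x2B): reg=0xC7
After byte 3 (0x4E): reg=0xB6
After byte 4 (0xB2): reg=0x1C

Answer: 0x1C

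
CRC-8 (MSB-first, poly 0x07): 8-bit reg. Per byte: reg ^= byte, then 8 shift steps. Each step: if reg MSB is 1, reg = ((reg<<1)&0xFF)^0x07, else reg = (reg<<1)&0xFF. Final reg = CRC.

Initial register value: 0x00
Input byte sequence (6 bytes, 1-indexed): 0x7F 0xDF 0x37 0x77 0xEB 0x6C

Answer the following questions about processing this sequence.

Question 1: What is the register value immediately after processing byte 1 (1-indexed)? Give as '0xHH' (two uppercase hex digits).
Answer: 0x7A

Derivation:
After byte 1 (0x7F): reg=0x7A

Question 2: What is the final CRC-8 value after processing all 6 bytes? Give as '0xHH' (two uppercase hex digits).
After byte 1 (0x7F): reg=0x7A
After byte 2 (0xDF): reg=0x72
After byte 3 (0x37): reg=0xDC
After byte 4 (0x77): reg=0x58
After byte 5 (0xEB): reg=0x10
After byte 6 (0x6C): reg=0x73

Answer: 0x73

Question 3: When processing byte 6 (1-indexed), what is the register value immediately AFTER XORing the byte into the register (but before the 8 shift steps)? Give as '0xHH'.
Register before byte 6: 0x10
Byte 6: 0x6C
0x10 XOR 0x6C = 0x7C

Answer: 0x7C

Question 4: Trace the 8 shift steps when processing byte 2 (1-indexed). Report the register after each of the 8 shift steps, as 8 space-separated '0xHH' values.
Answer: 0x4D 0x9A 0x33 0x66 0xCC 0x9F 0x39 0x72

Derivation:
After byte 1 (0x7F): reg=0x7A
Register before byte 2: 0x7A
After XOR with byte 0xDF: 0xA5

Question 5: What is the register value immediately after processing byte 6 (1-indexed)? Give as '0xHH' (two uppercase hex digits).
After byte 1 (0x7F): reg=0x7A
After byte 2 (0xDF): reg=0x72
After byte 3 (0x37): reg=0xDC
After byte 4 (0x77): reg=0x58
After byte 5 (0xEB): reg=0x10
After byte 6 (0x6C): reg=0x73

Answer: 0x73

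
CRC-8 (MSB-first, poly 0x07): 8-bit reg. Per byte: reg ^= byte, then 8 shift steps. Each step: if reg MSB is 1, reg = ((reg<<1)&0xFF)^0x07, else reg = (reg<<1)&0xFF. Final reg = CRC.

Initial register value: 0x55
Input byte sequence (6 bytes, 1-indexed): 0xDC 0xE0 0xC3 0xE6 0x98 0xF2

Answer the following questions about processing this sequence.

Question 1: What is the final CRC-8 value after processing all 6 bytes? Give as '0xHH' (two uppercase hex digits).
Answer: 0x0B

Derivation:
After byte 1 (0xDC): reg=0xB6
After byte 2 (0xE0): reg=0xA5
After byte 3 (0xC3): reg=0x35
After byte 4 (0xE6): reg=0x37
After byte 5 (0x98): reg=0x44
After byte 6 (0xF2): reg=0x0B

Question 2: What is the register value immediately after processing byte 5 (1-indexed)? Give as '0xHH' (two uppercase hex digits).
Answer: 0x44

Derivation:
After byte 1 (0xDC): reg=0xB6
After byte 2 (0xE0): reg=0xA5
After byte 3 (0xC3): reg=0x35
After byte 4 (0xE6): reg=0x37
After byte 5 (0x98): reg=0x44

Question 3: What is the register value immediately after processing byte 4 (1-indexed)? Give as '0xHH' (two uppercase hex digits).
Answer: 0x37

Derivation:
After byte 1 (0xDC): reg=0xB6
After byte 2 (0xE0): reg=0xA5
After byte 3 (0xC3): reg=0x35
After byte 4 (0xE6): reg=0x37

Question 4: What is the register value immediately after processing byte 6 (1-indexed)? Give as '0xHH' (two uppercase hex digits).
After byte 1 (0xDC): reg=0xB6
After byte 2 (0xE0): reg=0xA5
After byte 3 (0xC3): reg=0x35
After byte 4 (0xE6): reg=0x37
After byte 5 (0x98): reg=0x44
After byte 6 (0xF2): reg=0x0B

Answer: 0x0B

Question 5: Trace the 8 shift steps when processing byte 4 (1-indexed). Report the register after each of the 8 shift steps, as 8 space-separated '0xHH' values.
After byte 1 (0xDC): reg=0xB6
After byte 2 (0xE0): reg=0xA5
After byte 3 (0xC3): reg=0x35
Register before byte 4: 0x35
After XOR with byte 0xE6: 0xD3

Answer: 0xA1 0x45 0x8A 0x13 0x26 0x4C 0x98 0x37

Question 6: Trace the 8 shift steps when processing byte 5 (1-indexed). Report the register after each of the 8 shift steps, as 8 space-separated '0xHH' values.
Answer: 0x59 0xB2 0x63 0xC6 0x8B 0x11 0x22 0x44

Derivation:
After byte 1 (0xDC): reg=0xB6
After byte 2 (0xE0): reg=0xA5
After byte 3 (0xC3): reg=0x35
After byte 4 (0xE6): reg=0x37
Register before byte 5: 0x37
After XOR with byte 0x98: 0xAF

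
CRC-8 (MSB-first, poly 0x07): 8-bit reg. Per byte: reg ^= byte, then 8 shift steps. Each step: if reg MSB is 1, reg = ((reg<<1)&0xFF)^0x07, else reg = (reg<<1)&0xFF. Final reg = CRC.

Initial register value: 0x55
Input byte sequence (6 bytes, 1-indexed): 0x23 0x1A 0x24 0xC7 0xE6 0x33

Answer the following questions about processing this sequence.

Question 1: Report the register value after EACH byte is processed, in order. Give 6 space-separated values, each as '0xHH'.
0x45 0x9A 0x33 0xC2 0xFC 0x63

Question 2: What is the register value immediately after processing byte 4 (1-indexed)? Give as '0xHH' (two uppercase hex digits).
After byte 1 (0x23): reg=0x45
After byte 2 (0x1A): reg=0x9A
After byte 3 (0x24): reg=0x33
After byte 4 (0xC7): reg=0xC2

Answer: 0xC2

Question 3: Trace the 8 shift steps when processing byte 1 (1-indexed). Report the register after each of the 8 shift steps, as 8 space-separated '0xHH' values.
Register before byte 1: 0x55
After XOR with byte 0x23: 0x76

Answer: 0xEC 0xDF 0xB9 0x75 0xEA 0xD3 0xA1 0x45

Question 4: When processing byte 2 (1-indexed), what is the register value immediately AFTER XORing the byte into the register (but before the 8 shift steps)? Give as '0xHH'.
Register before byte 2: 0x45
Byte 2: 0x1A
0x45 XOR 0x1A = 0x5F

Answer: 0x5F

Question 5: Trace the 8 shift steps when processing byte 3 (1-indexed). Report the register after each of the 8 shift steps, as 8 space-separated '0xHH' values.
Answer: 0x7B 0xF6 0xEB 0xD1 0xA5 0x4D 0x9A 0x33

Derivation:
After byte 1 (0x23): reg=0x45
After byte 2 (0x1A): reg=0x9A
Register before byte 3: 0x9A
After XOR with byte 0x24: 0xBE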